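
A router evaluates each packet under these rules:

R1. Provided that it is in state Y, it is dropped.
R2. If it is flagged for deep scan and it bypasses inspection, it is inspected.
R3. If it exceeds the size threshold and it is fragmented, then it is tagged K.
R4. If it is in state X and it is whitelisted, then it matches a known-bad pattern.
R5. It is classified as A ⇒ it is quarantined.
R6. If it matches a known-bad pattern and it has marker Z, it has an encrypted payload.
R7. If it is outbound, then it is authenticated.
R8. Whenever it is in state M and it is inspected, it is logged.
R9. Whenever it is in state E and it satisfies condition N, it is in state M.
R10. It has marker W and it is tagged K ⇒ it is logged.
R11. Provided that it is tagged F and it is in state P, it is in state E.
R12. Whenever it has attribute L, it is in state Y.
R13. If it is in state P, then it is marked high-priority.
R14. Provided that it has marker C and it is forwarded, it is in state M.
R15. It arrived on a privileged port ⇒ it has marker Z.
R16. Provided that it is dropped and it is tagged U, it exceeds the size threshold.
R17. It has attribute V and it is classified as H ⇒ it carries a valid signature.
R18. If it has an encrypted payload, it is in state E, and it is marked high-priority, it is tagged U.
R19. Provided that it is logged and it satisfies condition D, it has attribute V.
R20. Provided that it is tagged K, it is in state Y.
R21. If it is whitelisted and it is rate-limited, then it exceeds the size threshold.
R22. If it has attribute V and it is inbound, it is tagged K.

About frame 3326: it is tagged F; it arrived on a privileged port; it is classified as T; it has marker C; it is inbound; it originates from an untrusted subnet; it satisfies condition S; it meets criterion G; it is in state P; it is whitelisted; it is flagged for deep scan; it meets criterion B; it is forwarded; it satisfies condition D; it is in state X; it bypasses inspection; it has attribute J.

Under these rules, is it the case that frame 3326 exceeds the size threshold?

Yes

By R2 (it is flagged for deep scan, it bypasses inspection): it is inspected.
By R4 (it is in state X, it is whitelisted): it matches a known-bad pattern.
By R11 (it is tagged F, it is in state P): it is in state E.
By R13 (it is in state P): it is marked high-priority.
By R14 (it has marker C, it is forwarded): it is in state M.
By R15 (it arrived on a privileged port): it has marker Z.
By R6 (it matches a known-bad pattern, it has marker Z): it has an encrypted payload.
By R8 (it is in state M, it is inspected): it is logged.
By R18 (it has an encrypted payload, it is in state E, it is marked high-priority): it is tagged U.
By R19 (it is logged, it satisfies condition D): it has attribute V.
By R22 (it has attribute V, it is inbound): it is tagged K.
By R20 (it is tagged K): it is in state Y.
By R1 (it is in state Y): it is dropped.
By R16 (it is dropped, it is tagged U): it exceeds the size threshold.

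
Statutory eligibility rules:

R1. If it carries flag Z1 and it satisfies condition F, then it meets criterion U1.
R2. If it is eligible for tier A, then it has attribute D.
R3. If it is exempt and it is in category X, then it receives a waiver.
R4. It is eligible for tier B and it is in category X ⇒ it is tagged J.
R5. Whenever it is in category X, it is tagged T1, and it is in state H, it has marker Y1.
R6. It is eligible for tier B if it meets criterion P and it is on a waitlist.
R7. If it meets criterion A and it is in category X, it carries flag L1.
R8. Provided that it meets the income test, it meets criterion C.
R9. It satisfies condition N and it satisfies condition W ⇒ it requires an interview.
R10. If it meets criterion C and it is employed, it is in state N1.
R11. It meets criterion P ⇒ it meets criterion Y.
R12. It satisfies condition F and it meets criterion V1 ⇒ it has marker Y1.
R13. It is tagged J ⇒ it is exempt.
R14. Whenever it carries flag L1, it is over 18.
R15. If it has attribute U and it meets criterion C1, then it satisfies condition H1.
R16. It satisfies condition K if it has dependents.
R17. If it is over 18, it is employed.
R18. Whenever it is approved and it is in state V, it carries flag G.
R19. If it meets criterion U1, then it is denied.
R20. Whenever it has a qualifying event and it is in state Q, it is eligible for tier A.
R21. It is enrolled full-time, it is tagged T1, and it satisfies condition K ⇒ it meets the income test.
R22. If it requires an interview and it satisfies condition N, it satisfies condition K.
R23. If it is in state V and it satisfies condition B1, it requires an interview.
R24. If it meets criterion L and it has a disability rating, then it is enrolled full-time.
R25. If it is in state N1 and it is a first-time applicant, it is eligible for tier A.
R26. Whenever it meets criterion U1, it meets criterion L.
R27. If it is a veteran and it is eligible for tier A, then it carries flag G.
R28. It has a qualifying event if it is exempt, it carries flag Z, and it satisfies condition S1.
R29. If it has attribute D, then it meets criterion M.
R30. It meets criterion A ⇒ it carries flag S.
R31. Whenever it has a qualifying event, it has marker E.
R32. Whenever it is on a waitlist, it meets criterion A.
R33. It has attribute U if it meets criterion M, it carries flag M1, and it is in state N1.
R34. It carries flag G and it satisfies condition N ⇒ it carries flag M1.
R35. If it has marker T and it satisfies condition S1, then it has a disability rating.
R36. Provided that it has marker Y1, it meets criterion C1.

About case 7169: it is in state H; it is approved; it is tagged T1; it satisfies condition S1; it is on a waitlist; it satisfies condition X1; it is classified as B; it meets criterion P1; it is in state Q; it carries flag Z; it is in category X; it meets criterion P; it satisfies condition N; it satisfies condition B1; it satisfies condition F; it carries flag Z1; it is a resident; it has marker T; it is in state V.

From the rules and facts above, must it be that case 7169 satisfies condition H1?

Yes

By R1 (it carries flag Z1, it satisfies condition F): it meets criterion U1.
By R5 (it is in category X, it is tagged T1, it is in state H): it has marker Y1.
By R6 (it meets criterion P, it is on a waitlist): it is eligible for tier B.
By R18 (it is approved, it is in state V): it carries flag G.
By R23 (it is in state V, it satisfies condition B1): it requires an interview.
By R26 (it meets criterion U1): it meets criterion L.
By R32 (it is on a waitlist): it meets criterion A.
By R34 (it carries flag G, it satisfies condition N): it carries flag M1.
By R35 (it has marker T, it satisfies condition S1): it has a disability rating.
By R36 (it has marker Y1): it meets criterion C1.
By R4 (it is eligible for tier B, it is in category X): it is tagged J.
By R7 (it meets criterion A, it is in category X): it carries flag L1.
By R13 (it is tagged J): it is exempt.
By R14 (it carries flag L1): it is over 18.
By R17 (it is over 18): it is employed.
By R22 (it requires an interview, it satisfies condition N): it satisfies condition K.
By R24 (it meets criterion L, it has a disability rating): it is enrolled full-time.
By R28 (it is exempt, it carries flag Z, it satisfies condition S1): it has a qualifying event.
By R20 (it has a qualifying event, it is in state Q): it is eligible for tier A.
By R21 (it is enrolled full-time, it is tagged T1, it satisfies condition K): it meets the income test.
By R2 (it is eligible for tier A): it has attribute D.
By R8 (it meets the income test): it meets criterion C.
By R10 (it meets criterion C, it is employed): it is in state N1.
By R29 (it has attribute D): it meets criterion M.
By R33 (it meets criterion M, it carries flag M1, it is in state N1): it has attribute U.
By R15 (it has attribute U, it meets criterion C1): it satisfies condition H1.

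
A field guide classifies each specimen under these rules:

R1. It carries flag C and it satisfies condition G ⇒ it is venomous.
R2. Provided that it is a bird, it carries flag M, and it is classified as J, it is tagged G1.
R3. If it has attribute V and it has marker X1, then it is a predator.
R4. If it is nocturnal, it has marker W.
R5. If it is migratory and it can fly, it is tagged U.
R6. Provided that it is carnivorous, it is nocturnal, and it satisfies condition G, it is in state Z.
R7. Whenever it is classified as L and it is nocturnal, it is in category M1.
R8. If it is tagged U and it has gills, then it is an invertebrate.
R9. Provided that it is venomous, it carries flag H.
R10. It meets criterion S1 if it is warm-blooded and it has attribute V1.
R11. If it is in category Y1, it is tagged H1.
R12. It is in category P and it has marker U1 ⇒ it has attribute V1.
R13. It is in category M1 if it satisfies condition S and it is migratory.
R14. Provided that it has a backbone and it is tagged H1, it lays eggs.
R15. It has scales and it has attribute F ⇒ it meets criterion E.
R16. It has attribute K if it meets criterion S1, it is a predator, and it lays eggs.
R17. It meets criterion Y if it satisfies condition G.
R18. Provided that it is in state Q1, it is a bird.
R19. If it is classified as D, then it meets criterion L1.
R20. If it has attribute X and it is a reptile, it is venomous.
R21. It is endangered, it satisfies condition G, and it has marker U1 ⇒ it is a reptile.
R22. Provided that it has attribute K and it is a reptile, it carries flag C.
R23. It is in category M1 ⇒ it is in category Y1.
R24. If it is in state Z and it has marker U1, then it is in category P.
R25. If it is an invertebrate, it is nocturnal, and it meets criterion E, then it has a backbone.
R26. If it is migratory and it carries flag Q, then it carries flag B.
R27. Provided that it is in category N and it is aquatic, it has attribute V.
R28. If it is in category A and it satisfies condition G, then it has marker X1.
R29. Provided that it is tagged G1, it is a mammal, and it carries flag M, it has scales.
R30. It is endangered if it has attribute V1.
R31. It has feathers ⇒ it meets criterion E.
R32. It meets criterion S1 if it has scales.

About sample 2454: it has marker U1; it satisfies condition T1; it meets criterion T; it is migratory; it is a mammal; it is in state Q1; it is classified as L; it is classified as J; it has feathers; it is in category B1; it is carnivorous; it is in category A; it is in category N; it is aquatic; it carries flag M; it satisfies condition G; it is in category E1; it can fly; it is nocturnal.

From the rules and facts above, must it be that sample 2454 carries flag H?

No

Forward chaining from the given facts derives: has marker W, is tagged U, is in state Z, is in category M1, meets criterion Y, is a bird, is in category Y1, is in category P, has attribute V, has marker X1, meets criterion E, is tagged G1, is a predator, is tagged H1, has attribute V1, has scales, is endangered, meets criterion S1, is a reptile.
The only rule concluding "it carries flag H" is R9, which needs "it is venomous"; that is never established.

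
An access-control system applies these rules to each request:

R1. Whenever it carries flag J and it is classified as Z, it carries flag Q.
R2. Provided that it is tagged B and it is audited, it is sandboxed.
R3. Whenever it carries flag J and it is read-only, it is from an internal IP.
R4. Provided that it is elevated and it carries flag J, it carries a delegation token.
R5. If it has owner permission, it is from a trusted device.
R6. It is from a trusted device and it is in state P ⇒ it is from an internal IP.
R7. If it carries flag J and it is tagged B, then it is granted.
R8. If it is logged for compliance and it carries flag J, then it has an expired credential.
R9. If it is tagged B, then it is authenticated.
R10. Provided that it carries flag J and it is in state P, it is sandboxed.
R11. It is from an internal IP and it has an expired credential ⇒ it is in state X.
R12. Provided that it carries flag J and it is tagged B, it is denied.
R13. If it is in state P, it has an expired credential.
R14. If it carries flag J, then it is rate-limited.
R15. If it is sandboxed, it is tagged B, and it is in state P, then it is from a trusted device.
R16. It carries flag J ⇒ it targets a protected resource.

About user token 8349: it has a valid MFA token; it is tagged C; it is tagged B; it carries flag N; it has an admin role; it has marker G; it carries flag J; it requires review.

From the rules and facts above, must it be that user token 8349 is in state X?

No

Forward chaining from the given facts derives: is granted, is authenticated, is denied, is rate-limited, targets a protected resource.
The only rule concluding "it is in state X" is R11, which needs "it is from an internal IP"; that is never established.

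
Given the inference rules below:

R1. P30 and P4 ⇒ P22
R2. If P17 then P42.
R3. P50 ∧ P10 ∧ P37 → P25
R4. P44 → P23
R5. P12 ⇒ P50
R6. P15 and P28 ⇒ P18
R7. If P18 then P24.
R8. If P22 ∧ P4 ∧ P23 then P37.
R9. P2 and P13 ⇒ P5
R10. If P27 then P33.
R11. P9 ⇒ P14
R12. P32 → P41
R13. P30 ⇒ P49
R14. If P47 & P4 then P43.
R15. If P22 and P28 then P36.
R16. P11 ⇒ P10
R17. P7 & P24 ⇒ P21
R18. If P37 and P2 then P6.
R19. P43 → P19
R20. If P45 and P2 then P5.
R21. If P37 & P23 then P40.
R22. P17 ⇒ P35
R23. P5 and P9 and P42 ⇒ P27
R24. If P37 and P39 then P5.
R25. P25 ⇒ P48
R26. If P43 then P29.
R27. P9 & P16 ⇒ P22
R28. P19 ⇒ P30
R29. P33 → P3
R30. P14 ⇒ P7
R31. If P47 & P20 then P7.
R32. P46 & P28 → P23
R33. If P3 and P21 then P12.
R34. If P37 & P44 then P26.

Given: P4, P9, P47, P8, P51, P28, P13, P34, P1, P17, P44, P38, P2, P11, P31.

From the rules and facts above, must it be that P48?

No

Forward chaining from the given facts derives: P42, P23, P5, P14, P43, P10, P19, P35, P27, P29, P30, P7, P22, P37, P33, P49, P36, P6, P40, P3, P26.
The only rule concluding P48 is R25, which needs P25; that is never established.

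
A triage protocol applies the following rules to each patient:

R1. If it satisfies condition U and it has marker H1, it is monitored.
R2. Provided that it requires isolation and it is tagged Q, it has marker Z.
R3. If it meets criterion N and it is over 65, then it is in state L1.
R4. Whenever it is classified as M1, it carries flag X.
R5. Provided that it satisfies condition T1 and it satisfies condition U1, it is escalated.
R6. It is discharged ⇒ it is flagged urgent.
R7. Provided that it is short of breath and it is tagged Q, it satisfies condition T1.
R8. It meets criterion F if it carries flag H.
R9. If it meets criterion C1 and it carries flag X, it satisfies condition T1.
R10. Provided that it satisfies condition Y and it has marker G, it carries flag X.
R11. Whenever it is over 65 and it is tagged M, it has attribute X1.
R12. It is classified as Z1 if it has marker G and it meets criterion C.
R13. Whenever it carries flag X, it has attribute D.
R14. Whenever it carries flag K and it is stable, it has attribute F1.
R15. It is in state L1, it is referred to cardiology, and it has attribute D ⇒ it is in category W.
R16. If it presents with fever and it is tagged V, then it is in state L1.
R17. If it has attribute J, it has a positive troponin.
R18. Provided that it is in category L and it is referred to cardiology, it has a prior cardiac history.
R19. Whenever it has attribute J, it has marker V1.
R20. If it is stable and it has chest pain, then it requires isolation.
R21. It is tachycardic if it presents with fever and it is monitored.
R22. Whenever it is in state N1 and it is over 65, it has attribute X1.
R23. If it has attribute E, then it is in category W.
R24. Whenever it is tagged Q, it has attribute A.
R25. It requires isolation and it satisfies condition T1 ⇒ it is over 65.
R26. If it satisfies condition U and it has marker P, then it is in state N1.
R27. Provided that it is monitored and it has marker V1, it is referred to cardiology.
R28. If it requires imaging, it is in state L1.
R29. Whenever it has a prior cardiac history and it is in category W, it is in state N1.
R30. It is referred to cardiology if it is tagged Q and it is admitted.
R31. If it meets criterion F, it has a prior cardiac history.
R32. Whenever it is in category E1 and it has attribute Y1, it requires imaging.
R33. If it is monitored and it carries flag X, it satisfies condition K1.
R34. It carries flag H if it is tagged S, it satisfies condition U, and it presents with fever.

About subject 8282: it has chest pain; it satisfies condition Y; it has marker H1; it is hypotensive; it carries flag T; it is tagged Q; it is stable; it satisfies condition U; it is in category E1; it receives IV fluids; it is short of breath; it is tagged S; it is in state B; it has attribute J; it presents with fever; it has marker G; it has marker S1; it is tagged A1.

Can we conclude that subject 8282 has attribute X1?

No

Forward chaining from the given facts derives: is monitored, satisfies condition T1, carries flag X, has attribute D, has a positive troponin, has marker V1, requires isolation, is tachycardic, has attribute A, is over 65, is referred to cardiology, satisfies condition K1, carries flag H, has marker Z, meets criterion F, has a prior cardiac history.
Rules concluding "it has attribute X1": R11 needs "it is tagged M"; R22 needs "it is in state N1" — none of these are established.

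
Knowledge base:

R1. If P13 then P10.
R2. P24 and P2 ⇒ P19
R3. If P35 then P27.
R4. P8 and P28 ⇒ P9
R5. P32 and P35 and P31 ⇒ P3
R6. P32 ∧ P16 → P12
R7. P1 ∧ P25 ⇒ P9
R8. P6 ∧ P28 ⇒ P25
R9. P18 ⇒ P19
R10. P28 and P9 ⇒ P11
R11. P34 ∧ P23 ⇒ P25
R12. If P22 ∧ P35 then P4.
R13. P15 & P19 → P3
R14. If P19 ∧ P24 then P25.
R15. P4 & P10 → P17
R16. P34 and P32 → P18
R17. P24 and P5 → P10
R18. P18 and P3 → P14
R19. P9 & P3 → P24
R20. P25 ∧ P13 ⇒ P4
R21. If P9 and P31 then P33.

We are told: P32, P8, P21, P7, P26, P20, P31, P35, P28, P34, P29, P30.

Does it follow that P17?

No

Forward chaining from the given facts derives: P27, P9, P3, P11, P18, P14, P24, P33, P19, P25.
The only rule concluding P17 is R15, which needs P4; that is never established.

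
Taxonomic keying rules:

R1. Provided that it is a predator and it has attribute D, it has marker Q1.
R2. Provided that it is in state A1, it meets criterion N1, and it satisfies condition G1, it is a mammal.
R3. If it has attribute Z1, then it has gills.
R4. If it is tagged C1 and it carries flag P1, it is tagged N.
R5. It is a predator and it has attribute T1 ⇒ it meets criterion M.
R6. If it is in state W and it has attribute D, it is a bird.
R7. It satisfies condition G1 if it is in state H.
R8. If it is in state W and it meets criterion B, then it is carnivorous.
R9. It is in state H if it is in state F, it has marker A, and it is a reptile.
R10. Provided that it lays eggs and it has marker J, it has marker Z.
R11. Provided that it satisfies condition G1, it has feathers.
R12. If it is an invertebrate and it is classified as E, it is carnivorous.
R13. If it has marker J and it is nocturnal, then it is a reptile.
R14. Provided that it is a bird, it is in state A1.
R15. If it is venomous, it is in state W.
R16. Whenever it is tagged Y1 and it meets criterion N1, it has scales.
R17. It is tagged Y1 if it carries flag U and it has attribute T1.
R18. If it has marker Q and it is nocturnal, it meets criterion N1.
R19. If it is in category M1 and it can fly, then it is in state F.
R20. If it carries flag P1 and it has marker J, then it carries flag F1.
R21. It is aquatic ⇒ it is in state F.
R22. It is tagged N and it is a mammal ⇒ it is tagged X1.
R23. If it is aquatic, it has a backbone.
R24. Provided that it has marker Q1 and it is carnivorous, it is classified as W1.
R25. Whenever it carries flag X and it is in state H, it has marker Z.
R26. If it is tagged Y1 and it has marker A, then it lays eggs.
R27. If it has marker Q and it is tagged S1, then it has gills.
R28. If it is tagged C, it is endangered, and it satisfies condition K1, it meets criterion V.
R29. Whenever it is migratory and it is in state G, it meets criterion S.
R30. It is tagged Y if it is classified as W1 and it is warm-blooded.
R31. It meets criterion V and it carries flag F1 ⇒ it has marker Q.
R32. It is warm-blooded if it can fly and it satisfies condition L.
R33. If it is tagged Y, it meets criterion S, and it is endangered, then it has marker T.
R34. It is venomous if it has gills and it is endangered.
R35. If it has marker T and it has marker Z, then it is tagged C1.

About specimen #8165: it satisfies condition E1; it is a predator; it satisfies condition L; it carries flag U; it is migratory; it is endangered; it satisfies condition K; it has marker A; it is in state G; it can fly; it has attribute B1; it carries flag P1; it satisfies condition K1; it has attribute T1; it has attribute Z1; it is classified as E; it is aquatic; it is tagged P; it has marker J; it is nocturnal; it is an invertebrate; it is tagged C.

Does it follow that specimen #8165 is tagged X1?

No

Forward chaining from the given facts derives: has gills, meets criterion M, is carnivorous, is a reptile, is tagged Y1, carries flag F1, is in state F, has a backbone, lays eggs, meets criterion V, meets criterion S, has marker Q, is warm-blooded, is venomous, is in state H, has marker Z, is in state W, meets criterion N1, satisfies condition G1, has feathers, has scales.
The only rule concluding "it is tagged X1" is R22, which needs "it is tagged N"; that is never established.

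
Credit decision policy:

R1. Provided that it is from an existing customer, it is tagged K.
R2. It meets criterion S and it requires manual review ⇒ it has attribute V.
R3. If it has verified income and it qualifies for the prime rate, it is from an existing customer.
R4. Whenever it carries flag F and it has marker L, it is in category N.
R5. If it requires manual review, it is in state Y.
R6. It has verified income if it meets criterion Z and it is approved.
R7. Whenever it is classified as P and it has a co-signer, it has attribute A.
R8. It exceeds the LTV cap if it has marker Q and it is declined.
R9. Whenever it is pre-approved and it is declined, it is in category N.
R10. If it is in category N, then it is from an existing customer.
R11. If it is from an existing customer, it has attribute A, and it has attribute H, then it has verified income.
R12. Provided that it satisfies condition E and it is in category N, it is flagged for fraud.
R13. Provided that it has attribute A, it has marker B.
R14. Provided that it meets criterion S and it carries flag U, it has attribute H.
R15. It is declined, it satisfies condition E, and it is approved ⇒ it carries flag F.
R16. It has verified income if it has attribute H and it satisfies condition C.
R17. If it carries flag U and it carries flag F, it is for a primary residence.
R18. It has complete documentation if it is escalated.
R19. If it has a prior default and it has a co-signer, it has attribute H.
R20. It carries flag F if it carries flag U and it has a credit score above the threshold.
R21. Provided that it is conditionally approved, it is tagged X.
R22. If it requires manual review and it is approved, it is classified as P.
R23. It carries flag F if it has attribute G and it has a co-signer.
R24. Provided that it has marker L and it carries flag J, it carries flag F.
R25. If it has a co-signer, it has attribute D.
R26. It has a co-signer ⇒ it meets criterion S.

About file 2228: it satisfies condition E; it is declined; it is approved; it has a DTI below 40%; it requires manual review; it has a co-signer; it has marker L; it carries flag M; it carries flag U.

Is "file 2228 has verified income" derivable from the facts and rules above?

Yes

By R15 (it is declined, it satisfies condition E, it is approved): it carries flag F.
By R22 (it requires manual review, it is approved): it is classified as P.
By R26 (it has a co-signer): it meets criterion S.
By R4 (it carries flag F, it has marker L): it is in category N.
By R7 (it is classified as P, it has a co-signer): it has attribute A.
By R10 (it is in category N): it is from an existing customer.
By R14 (it meets criterion S, it carries flag U): it has attribute H.
By R11 (it is from an existing customer, it has attribute A, it has attribute H): it has verified income.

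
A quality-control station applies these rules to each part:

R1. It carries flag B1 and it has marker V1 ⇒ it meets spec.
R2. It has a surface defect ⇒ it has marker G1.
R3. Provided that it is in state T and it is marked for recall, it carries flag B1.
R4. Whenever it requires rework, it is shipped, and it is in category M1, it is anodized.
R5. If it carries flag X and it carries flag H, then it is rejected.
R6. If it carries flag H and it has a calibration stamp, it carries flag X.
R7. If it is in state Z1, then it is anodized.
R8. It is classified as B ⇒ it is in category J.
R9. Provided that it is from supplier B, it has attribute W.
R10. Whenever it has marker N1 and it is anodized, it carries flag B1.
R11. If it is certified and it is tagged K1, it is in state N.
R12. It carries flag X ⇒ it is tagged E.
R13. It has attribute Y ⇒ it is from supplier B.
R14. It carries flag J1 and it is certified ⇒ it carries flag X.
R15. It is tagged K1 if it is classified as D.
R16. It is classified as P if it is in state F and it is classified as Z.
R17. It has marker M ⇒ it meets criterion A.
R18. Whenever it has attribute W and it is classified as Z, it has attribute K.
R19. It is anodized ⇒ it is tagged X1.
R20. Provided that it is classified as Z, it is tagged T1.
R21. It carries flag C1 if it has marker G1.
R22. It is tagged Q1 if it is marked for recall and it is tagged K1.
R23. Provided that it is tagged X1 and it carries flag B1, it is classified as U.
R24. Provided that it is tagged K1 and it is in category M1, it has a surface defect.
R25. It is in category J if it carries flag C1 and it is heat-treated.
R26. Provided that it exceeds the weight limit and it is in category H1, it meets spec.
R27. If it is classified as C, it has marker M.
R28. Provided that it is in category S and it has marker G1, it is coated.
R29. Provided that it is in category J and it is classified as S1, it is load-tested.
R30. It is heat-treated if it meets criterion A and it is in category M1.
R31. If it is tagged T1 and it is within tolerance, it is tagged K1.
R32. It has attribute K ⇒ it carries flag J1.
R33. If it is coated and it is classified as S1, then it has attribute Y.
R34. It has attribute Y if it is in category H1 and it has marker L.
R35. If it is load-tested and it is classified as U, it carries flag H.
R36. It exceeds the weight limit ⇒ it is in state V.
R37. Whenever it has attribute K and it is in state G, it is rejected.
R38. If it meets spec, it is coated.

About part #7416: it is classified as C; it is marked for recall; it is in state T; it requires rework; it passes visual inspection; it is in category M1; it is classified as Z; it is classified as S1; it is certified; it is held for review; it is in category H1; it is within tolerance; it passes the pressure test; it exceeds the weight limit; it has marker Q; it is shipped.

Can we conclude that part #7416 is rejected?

By R3 (it is in state T, it is marked for recall): it carries flag B1.
By R4 (it requires rework, it is shipped, it is in category M1): it is anodized.
By R19 (it is anodized): it is tagged X1.
By R20 (it is classified as Z): it is tagged T1.
By R23 (it is tagged X1, it carries flag B1): it is classified as U.
By R26 (it exceeds the weight limit, it is in category H1): it meets spec.
By R27 (it is classified as C): it has marker M.
By R31 (it is tagged T1, it is within tolerance): it is tagged K1.
By R38 (it meets spec): it is coated.
By R17 (it has marker M): it meets criterion A.
By R24 (it is tagged K1, it is in category M1): it has a surface defect.
By R30 (it meets criterion A, it is in category M1): it is heat-treated.
By R33 (it is coated, it is classified as S1): it has attribute Y.
By R2 (it has a surface defect): it has marker G1.
By R13 (it has attribute Y): it is from supplier B.
By R21 (it has marker G1): it carries flag C1.
By R25 (it carries flag C1, it is heat-treated): it is in category J.
By R29 (it is in category J, it is classified as S1): it is load-tested.
By R35 (it is load-tested, it is classified as U): it carries flag H.
By R9 (it is from supplier B): it has attribute W.
By R18 (it has attribute W, it is classified as Z): it has attribute K.
By R32 (it has attribute K): it carries flag J1.
By R14 (it carries flag J1, it is certified): it carries flag X.
By R5 (it carries flag X, it carries flag H): it is rejected.

Yes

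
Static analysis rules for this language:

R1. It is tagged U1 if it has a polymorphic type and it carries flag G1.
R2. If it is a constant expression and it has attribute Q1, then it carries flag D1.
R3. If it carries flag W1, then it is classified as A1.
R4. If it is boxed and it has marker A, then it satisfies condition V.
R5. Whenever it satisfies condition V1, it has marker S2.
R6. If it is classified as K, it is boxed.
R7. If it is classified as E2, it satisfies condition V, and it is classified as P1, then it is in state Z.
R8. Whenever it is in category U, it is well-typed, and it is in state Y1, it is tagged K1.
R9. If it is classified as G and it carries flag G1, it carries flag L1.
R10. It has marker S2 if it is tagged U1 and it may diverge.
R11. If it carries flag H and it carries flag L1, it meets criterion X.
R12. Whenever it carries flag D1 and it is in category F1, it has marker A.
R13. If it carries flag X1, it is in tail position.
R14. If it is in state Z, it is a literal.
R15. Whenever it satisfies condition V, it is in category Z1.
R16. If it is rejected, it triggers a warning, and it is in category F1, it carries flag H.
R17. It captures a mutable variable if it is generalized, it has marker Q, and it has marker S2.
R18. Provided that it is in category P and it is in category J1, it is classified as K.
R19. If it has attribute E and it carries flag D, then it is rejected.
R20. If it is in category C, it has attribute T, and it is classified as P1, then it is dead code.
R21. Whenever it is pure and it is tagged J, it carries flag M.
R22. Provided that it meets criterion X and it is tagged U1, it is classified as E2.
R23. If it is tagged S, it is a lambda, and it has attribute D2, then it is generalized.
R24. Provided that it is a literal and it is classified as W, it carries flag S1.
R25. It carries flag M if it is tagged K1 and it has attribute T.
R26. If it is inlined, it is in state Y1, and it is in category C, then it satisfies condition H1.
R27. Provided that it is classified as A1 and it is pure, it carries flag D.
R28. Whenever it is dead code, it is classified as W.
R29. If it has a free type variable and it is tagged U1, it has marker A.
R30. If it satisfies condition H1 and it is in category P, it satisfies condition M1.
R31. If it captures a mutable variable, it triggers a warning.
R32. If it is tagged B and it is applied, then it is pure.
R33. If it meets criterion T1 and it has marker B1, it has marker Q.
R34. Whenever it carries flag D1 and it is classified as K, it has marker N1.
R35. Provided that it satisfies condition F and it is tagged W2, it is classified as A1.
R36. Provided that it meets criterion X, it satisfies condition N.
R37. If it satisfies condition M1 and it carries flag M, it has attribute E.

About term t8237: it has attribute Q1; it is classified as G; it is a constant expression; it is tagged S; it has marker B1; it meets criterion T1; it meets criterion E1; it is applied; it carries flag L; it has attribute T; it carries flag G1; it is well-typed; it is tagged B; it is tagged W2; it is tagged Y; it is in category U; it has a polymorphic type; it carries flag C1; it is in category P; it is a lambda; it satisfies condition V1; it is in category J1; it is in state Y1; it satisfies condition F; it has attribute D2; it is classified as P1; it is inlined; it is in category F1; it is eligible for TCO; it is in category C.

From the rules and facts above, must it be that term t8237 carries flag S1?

Yes

By R1 (it has a polymorphic type, it carries flag G1): it is tagged U1.
By R2 (it is a constant expression, it has attribute Q1): it carries flag D1.
By R5 (it satisfies condition V1): it has marker S2.
By R8 (it is in category U, it is well-typed, it is in state Y1): it is tagged K1.
By R9 (it is classified as G, it carries flag G1): it carries flag L1.
By R12 (it carries flag D1, it is in category F1): it has marker A.
By R18 (it is in category P, it is in category J1): it is classified as K.
By R20 (it is in category C, it has attribute T, it is classified as P1): it is dead code.
By R23 (it is tagged S, it is a lambda, it has attribute D2): it is generalized.
By R25 (it is tagged K1, it has attribute T): it carries flag M.
By R26 (it is inlined, it is in state Y1, it is in category C): it satisfies condition H1.
By R28 (it is dead code): it is classified as W.
By R30 (it satisfies condition H1, it is in category P): it satisfies condition M1.
By R32 (it is tagged B, it is applied): it is pure.
By R33 (it meets criterion T1, it has marker B1): it has marker Q.
By R35 (it satisfies condition F, it is tagged W2): it is classified as A1.
By R37 (it satisfies condition M1, it carries flag M): it has attribute E.
By R6 (it is classified as K): it is boxed.
By R17 (it is generalized, it has marker Q, it has marker S2): it captures a mutable variable.
By R27 (it is classified as A1, it is pure): it carries flag D.
By R31 (it captures a mutable variable): it triggers a warning.
By R4 (it is boxed, it has marker A): it satisfies condition V.
By R19 (it has attribute E, it carries flag D): it is rejected.
By R16 (it is rejected, it triggers a warning, it is in category F1): it carries flag H.
By R11 (it carries flag H, it carries flag L1): it meets criterion X.
By R22 (it meets criterion X, it is tagged U1): it is classified as E2.
By R7 (it is classified as E2, it satisfies condition V, it is classified as P1): it is in state Z.
By R14 (it is in state Z): it is a literal.
By R24 (it is a literal, it is classified as W): it carries flag S1.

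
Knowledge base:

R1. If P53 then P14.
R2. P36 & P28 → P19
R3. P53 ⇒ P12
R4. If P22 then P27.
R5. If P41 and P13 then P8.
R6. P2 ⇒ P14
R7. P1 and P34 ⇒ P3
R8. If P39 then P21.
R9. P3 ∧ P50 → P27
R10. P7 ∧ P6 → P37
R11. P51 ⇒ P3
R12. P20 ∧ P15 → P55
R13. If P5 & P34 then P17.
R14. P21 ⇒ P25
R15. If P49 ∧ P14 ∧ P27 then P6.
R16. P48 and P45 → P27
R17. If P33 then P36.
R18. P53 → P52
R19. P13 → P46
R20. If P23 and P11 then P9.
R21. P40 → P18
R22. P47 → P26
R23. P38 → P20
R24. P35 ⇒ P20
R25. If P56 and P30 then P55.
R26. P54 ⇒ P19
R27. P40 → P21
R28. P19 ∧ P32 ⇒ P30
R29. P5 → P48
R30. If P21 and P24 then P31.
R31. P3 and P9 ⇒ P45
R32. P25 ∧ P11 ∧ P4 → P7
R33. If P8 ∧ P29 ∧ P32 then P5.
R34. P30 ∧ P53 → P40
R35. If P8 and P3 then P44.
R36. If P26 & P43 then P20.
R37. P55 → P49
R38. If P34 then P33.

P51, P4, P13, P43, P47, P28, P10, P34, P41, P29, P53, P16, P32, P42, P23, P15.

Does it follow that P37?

Forward chaining from the given facts derives: P14, P12, P8, P3, P52, P46, P26, P5, P44, P20, P33, P55, P17, P36, P48, P49, P19, P30, P40, P18, P21, P25.
The only rule concluding P37 is R10, which needs P7; that is never established.

No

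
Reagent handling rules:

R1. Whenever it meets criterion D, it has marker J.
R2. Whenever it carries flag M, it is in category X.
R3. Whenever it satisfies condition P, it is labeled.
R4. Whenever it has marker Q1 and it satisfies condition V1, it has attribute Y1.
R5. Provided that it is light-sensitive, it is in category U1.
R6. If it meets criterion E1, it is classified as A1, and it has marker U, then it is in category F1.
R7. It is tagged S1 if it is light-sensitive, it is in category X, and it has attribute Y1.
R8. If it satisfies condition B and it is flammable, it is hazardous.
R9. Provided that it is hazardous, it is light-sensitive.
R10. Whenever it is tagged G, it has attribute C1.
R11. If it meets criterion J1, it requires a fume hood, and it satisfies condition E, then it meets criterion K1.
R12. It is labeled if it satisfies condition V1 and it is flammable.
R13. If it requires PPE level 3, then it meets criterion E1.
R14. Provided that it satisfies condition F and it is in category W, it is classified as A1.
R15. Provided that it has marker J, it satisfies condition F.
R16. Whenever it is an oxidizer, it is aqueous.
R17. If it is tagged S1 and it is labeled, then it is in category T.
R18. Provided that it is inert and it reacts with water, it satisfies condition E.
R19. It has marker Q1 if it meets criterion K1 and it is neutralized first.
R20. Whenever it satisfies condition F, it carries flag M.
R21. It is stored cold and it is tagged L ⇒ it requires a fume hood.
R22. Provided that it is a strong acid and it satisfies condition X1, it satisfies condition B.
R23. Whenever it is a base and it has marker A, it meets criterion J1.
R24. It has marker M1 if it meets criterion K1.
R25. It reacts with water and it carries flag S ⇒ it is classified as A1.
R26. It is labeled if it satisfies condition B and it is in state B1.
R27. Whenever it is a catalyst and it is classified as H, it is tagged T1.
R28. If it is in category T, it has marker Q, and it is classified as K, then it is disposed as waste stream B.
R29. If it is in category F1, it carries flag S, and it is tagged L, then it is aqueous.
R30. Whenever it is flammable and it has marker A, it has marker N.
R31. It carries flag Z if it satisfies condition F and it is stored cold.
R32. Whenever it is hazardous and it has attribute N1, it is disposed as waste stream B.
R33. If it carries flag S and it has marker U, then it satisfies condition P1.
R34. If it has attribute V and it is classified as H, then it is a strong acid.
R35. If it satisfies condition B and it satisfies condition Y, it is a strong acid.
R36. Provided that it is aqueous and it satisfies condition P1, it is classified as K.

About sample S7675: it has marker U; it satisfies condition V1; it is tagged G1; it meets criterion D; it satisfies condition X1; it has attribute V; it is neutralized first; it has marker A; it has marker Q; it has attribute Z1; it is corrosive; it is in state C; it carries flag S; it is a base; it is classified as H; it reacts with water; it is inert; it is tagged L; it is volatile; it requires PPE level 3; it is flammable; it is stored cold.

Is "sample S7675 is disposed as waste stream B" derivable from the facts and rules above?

Yes

By R1 (it meets criterion D): it has marker J.
By R12 (it satisfies condition V1, it is flammable): it is labeled.
By R13 (it requires PPE level 3): it meets criterion E1.
By R15 (it has marker J): it satisfies condition F.
By R18 (it is inert, it reacts with water): it satisfies condition E.
By R20 (it satisfies condition F): it carries flag M.
By R21 (it is stored cold, it is tagged L): it requires a fume hood.
By R23 (it is a base, it has marker A): it meets criterion J1.
By R25 (it reacts with water, it carries flag S): it is classified as A1.
By R33 (it carries flag S, it has marker U): it satisfies condition P1.
By R34 (it has attribute V, it is classified as H): it is a strong acid.
By R2 (it carries flag M): it is in category X.
By R6 (it meets criterion E1, it is classified as A1, it has marker U): it is in category F1.
By R11 (it meets criterion J1, it requires a fume hood, it satisfies condition E): it meets criterion K1.
By R19 (it meets criterion K1, it is neutralized first): it has marker Q1.
By R22 (it is a strong acid, it satisfies condition X1): it satisfies condition B.
By R29 (it is in category F1, it carries flag S, it is tagged L): it is aqueous.
By R36 (it is aqueous, it satisfies condition P1): it is classified as K.
By R4 (it has marker Q1, it satisfies condition V1): it has attribute Y1.
By R8 (it satisfies condition B, it is flammable): it is hazardous.
By R9 (it is hazardous): it is light-sensitive.
By R7 (it is light-sensitive, it is in category X, it has attribute Y1): it is tagged S1.
By R17 (it is tagged S1, it is labeled): it is in category T.
By R28 (it is in category T, it has marker Q, it is classified as K): it is disposed as waste stream B.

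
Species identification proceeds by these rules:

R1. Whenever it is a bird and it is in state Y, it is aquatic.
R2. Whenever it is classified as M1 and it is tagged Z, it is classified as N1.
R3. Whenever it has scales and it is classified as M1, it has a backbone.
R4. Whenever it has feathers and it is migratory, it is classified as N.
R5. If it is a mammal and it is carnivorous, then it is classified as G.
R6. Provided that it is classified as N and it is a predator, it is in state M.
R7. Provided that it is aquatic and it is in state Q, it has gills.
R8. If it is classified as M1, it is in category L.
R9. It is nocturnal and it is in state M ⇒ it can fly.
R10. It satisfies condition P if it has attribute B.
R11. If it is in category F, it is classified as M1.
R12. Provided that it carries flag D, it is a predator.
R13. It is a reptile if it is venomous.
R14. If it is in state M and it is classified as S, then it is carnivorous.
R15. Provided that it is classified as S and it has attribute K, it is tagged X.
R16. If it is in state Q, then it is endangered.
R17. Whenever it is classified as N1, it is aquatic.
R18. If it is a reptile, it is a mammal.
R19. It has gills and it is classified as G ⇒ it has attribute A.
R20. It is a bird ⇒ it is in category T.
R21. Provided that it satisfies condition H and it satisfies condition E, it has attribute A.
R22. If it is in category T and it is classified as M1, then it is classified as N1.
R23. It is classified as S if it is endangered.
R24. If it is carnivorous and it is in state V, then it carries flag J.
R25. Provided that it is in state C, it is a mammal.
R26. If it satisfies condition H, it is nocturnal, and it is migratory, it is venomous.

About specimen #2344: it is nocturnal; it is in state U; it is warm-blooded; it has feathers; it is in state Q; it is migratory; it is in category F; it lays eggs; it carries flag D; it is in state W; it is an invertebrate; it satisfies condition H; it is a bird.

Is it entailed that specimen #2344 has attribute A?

By R4 (it has feathers, it is migratory): it is classified as N.
By R11 (it is in category F): it is classified as M1.
By R12 (it carries flag D): it is a predator.
By R16 (it is in state Q): it is endangered.
By R20 (it is a bird): it is in category T.
By R22 (it is in category T, it is classified as M1): it is classified as N1.
By R23 (it is endangered): it is classified as S.
By R26 (it satisfies condition H, it is nocturnal, it is migratory): it is venomous.
By R6 (it is classified as N, it is a predator): it is in state M.
By R13 (it is venomous): it is a reptile.
By R14 (it is in state M, it is classified as S): it is carnivorous.
By R17 (it is classified as N1): it is aquatic.
By R18 (it is a reptile): it is a mammal.
By R5 (it is a mammal, it is carnivorous): it is classified as G.
By R7 (it is aquatic, it is in state Q): it has gills.
By R19 (it has gills, it is classified as G): it has attribute A.

Yes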